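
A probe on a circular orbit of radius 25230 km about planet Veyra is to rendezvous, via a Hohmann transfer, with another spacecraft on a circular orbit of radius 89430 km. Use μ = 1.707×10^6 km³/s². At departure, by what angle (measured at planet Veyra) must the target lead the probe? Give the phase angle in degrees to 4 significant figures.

φ = 87.61°

The Hohmann ellipse has a_t = (r₁ + r₂)/2 = 57330 km.
Transfer time t = π√(a_t³/μ) = 33010 s.
Target angular speed ω₂ = √(μ/r₂³) = 4.885×10^-5 rad/s.
Angle swept by the target during transfer: ω₂·t = 1.6125 rad = 92.39°.
The probe traverses 180° on the transfer ellipse, so the target must lead by 180° − 92.39° = 87.61°.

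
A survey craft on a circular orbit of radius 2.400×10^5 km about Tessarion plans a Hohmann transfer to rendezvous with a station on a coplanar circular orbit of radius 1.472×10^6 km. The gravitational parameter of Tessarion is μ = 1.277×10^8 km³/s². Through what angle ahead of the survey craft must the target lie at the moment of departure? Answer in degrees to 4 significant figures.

The Hohmann ellipse has a_t = (r₁ + r₂)/2 = 8.560×10^5 km.
Transfer time t = π√(a_t³/μ) = 2.20174×10^5 s.
The target's mean motion on its circular orbit is ω₂ = √(μ/r₂³) = 6.32752×10^-6 rad/s.
Angle swept by the target during transfer: ω₂·t = 1.3932 rad = 79.82°.
Arrival is 180° from departure on the ellipse, so φ = 180° − 79.82° = 100.2°.

φ = 100.2°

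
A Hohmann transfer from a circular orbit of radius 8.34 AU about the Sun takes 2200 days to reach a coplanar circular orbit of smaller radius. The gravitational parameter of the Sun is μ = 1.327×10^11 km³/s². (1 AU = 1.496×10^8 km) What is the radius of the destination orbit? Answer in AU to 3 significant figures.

In km: r₁ = 8.34 × 1.496×10^8 = 1.247664×10^9 km.
Transfer time t = 2200 days = 1.9008×10^8 s, and t = π√(a_t³/μ).
So a_t = (μ t²/π²)^(1/3) = (1.327×10^11 × (1.9008×10^8)² / π²)^(1/3) = 7.8611×10^8 km.
Since a_t = (r₁ + r₂)/2, r₂ = 2a_t − r₁ = 2×7.8611×10^8 − 1.247664×10^9 = 3.24556×10^8 km.
In AU: r₂ = 3.24556×10^8 / 1.496×10^8 = 2.17 AU.

r₂ = 2.17 AU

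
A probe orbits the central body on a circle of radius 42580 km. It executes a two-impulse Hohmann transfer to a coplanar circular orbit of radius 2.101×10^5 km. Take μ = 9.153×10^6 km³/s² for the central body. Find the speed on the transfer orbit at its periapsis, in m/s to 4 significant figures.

v = 18910 m/s

Semi-major axis of the transfer orbit: a_t = (42580 + 2.101×10^5)/2 = 1.2634×10^5 km.
The periapsis of the transfer ellipse is at r = 42580 km.
Applying v² = μ(2/r − 1/a_t): v = 18.91 km/s.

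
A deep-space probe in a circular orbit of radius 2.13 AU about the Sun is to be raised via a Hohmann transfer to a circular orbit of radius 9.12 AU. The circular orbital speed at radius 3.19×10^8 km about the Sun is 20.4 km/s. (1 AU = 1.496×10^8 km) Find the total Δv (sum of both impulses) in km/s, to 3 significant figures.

From the circular-orbit relation v² = μ/r at r = 3.19×10^8 km: μ = v²r = (20.4)² × 3.19×10^8 = 1.32755×10^11 km³/s².
In km: r₁ = 2.13 × 1.496×10^8 = 3.18648×10^8 km; r₂ = 9.12 × 1.496×10^8 = 1.364352×10^9 km.
The Hohmann ellipse has a_t = (r₁ + r₂)/2 = 8.415×10^8 km.
Circular speed at r₁: v₁ = √(μ/r₁) = √(1.32755×10^11/3.18648×10^8) = 20.411 km/s.
On the transfer ellipse at r₁, vis-viva equation gives v_p = √[μ(2/r₁ − 1/a_t)] = 25.990 km/s.
First burn Δv₁ = |v_p − v₁| = 5.579 km/s.
Circular speed at r₂: v₂ = √(μ/r₂) = 9.864 km/s.
Transfer-orbit speed at r₂: v_a = √[μ(2/r₂ − 1/a_t)] = 6.070 km/s.
Second burn Δv₂ = |v₂ − v_a| = 3.794 km/s.
Δv = Δv₁ + Δv₂ = 5.579 + 3.794 = 9.373 km/s.

Δv = 9.37 km/s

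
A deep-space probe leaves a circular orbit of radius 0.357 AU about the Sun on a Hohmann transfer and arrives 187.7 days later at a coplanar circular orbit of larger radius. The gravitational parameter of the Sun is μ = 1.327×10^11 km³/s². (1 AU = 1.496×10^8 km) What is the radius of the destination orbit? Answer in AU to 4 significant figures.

In km: r₁ = 0.357 × 1.496×10^8 = 5.34072×10^7 km.
Transfer time t = 187.7 days = 1.621728×10^7 s, and t = π√(a_t³/μ).
So a_t = (μ t²/π²)^(1/3) = (1.327×10^11 × (1.621728×10^7)² / π²)^(1/3) = 1.5235×10^8 km.
Since a_t = (r₁ + r₂)/2, r₂ = 2a_t − r₁ = 2×1.5235×10^8 − 5.34072×10^7 = 2.512928×10^8 km.
In AU: r₂ = 2.512928×10^8 / 1.496×10^8 = 1.680 AU.

r₂ = 1.680 AU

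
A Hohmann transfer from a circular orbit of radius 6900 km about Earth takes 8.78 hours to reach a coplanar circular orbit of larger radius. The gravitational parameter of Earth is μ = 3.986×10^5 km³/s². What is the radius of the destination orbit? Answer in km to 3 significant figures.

r₂ = 61700 km

Transfer time t = 8.78 hours = 31608 s, and t = π√(a_t³/μ).
So a_t = (μ t²/π²)^(1/3) = (3.986×10^5 × (31608)² / π²)^(1/3) = 34299 km.
Since a_t = (r₁ + r₂)/2, r₂ = 2a_t − r₁ = 2×34299 − 6900 = 61698 km.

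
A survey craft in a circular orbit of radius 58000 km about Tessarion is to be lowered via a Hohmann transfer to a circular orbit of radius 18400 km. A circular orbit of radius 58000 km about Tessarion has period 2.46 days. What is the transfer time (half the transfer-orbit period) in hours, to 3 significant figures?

t = 15.8 hours

From Kepler's third law T² = 4π²r³/μ at r = 58000 km, T = 2.46 days = 2.46 × 86400 s = 2.12544×10^5 s: μ = 4π²r³/T² = 1.70508×10^5 km³/s².
The Hohmann ellipse has a_t = (r₁ + r₂)/2 = 38200 km.
Transfer time t = π√(a_t³/μ) = π√((38200)³ / 1.70508×10^5) = 56800 s.
Converting: 56800 s ÷ 3600 s/hour = 15.8 hours.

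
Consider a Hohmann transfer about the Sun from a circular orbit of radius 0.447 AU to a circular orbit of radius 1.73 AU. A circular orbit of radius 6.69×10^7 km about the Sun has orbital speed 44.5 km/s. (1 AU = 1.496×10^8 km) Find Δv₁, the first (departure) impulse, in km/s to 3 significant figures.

From the circular-orbit relation v² = μ/r at r = 6.69×10^7 km: μ = v²r = (44.5)² × 6.69×10^7 = 1.32479×10^11 km³/s².
In km: r₁ = 0.447 × 1.496×10^8 = 6.68712×10^7 km; r₂ = 1.73 × 1.496×10^8 = 2.58808×10^8 km.
Semi-major axis of the transfer orbit: a_t = (6.68712×10^7 + 2.58808×10^8)/2 = 1.628396×10^8 km.
On the circular orbit at r = 6.68712×10^7 km, v_c = √(μ/r) = 44.51 km/s.
Vis-viva on the transfer ellipse at r = 6.68712×10^7 km gives v_t = √[μ(2/r − 1/a_t)] = 56.11 km/s.
Δv₁ = |v_t − v_c| = |56.11 − 44.51| = 11.60 km/s.

Δv₁ = 11.6 km/s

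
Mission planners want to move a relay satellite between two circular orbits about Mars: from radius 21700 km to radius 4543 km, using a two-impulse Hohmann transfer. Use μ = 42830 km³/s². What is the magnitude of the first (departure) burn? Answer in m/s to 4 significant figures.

Semi-major axis of the transfer orbit: a_t = (21700 + 4543)/2 = 13121.5 km.
Circular speed at r = 21700 km: v_c = √(μ/r) = 1.40490 km/s.
Transfer-orbit speed at the same r (vis-viva, a = a_t): v_t = √[μ(2/r − 1/a_t)] = 0.826654 km/s.
Δv₁ = |v_t − v_c| = |0.826654 − 1.40490| = 0.5782 km/s.

Δv₁ = 578.2 m/s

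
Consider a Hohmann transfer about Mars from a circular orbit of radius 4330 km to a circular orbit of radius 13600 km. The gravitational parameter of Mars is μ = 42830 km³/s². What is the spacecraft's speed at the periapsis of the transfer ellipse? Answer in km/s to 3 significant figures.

v = 3.87 km/s

The Hohmann ellipse has a_t = (r₁ + r₂)/2 = 8965 km.
At periapsis, r = 4330 km.
From the vis-viva equation, v = √[μ(2/r − 1/a_t)] = 3.874 km/s.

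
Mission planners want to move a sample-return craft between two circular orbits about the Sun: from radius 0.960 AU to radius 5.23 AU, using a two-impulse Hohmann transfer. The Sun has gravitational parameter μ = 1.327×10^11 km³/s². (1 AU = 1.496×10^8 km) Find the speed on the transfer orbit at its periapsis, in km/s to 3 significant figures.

In km: r₁ = 0.960 × 1.496×10^8 = 1.43616×10^8 km; r₂ = 5.23 × 1.496×10^8 = 7.82408×10^8 km.
The Hohmann ellipse has a_t = (r₁ + r₂)/2 = 4.63012×10^8 km.
The periapsis of the transfer ellipse is at r = 1.43616×10^8 km.
Applying v² = μ(2/r − 1/a_t): v = 39.51 km/s.

v = 39.5 km/s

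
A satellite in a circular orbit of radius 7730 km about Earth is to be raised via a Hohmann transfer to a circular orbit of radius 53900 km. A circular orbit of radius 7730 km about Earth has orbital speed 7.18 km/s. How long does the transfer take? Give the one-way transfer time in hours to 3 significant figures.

From the circular-orbit relation v² = μ/r at r = 7730 km: μ = v²r = (7.18)² × 7730 = 3.98500×10^5 km³/s².
The Hohmann ellipse has a_t = (r₁ + r₂)/2 = 30815 km.
By Kepler's third law the transfer-orbit period is T = 2π√(a_t³/μ), so t = T/2 = 26920 s.
Converting: 26920 s ÷ 3600 s/hour = 7.48 hours.

t = 7.48 hours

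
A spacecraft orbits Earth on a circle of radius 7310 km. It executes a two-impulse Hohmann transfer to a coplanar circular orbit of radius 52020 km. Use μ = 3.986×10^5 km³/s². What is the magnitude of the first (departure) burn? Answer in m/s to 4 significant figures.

Semi-major axis of the transfer orbit: a_t = (7310 + 52020)/2 = 29665 km.
Circular speed at r = 7310 km: v_c = √(μ/r) = 7.3843 km/s.
Vis-viva on the transfer ellipse at r = 7310 km gives v_t = √[μ(2/r − 1/a_t)] = 9.7785 km/s.
Δv₁ = |v_t − v_c| = |9.7785 − 7.3843| = 2.394 km/s.

Δv₁ = 2394 m/s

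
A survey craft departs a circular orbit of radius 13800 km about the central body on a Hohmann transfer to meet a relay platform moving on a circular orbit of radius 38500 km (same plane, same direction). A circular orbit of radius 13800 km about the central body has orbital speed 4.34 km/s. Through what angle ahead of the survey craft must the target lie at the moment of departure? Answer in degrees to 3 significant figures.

φ = 79.2°

From the circular-orbit relation v² = μ/r at r = 13800 km: μ = v²r = (4.34)² × 13800 = 2.59931×10^5 km³/s².
The Hohmann ellipse has a_t = (r₁ + r₂)/2 = 26150 km.
The half-period of the transfer ellipse is t = π√(a_t³/μ) = 26060 s.
Target angular speed ω₂ = √(μ/r₂³) = 6.749×10^-5 rad/s.
Angle swept by the target during transfer: ω₂·t = 1.759 rad = 100.8°.
Arrival is 180° from departure on the ellipse, so φ = 180° − 100.8° = 79.2°.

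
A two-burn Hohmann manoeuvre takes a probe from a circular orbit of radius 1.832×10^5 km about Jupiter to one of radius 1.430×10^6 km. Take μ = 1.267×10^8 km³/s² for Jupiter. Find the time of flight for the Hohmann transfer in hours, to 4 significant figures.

Transfer-ellipse semi-major axis a_t = (r₁ + r₂)/2 = (1.832×10^5 + 1.430×10^6)/2 = 8.066×10^5 km.
Transfer time t = π√(a_t³/μ) = π√((8.066×10^5)³ / 1.267×10^8) = 2.0218×10^5 s.
Converting: 2.0218×10^5 s ÷ 3600 s/hour = 56.16 hours.

t = 56.16 hours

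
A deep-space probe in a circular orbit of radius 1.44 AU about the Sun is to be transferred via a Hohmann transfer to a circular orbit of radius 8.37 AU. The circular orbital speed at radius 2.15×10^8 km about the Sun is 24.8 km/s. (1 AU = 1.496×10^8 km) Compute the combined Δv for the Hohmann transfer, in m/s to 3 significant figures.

From the circular-orbit relation v² = μ/r at r = 2.15×10^8 km: μ = v²r = (24.8)² × 2.15×10^8 = 1.32234×10^11 km³/s².
In km: r₁ = 1.44 × 1.496×10^8 = 2.15424×10^8 km; r₂ = 8.37 × 1.496×10^8 = 1.252152×10^9 km.
Semi-major axis of the transfer orbit: a_t = (2.15424×10^8 + 1.252152×10^9)/2 = 7.33788×10^8 km.
Circular speed at r₁: v₁ = √(μ/r₁) = √(1.32234×10^11/2.15424×10^8) = 24.7756 km/s.
Transfer-orbit speed at r₁ (vis-viva): v_p = √[μ(2/r₁ − 1/a_t)] = 32.3644 km/s.
First burn Δv₁ = |v_p − v₁| = 7.589 km/s.
Circular speed at r₂: v₂ = √(μ/r₂) = 10.276 km/s.
Transfer-orbit speed at r₂: v_a = √[μ(2/r₂ − 1/a_t)] = 5.5681 km/s.
Second burn Δv₂ = |v₂ − v_a| = 4.708 km/s.
Δv = Δv₁ + Δv₂ = 7.589 + 4.708 = 12.30 km/s.

Δv = 12300 m/s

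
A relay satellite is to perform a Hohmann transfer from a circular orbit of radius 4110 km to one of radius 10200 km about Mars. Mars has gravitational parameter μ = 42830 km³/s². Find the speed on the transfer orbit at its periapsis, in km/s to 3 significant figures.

v = 3.85 km/s

The Hohmann ellipse has a_t = (r₁ + r₂)/2 = 7155 km.
The periapsis of the transfer ellipse is at r = 4110 km.
Vis-viva: v = √[μ(2/r − 1/a_t)] = √[42830 × (2/4110 − 1/7155)] = 3.854 km/s.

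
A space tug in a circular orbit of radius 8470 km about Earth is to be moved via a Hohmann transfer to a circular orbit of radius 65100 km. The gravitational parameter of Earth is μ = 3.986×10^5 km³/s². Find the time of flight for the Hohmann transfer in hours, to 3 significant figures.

The Hohmann ellipse has a_t = (r₁ + r₂)/2 = 36785 km.
By Kepler's third law the transfer-orbit period is T = 2π√(a_t³/μ), so t = T/2 = 35110 s.
Converting: 35110 s ÷ 3600 s/hour = 9.75 hours.

t = 9.75 hours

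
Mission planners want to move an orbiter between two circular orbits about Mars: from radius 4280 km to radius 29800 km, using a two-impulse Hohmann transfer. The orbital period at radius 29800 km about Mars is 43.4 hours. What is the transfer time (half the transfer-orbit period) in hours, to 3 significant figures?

t = 9.38 hours

From Kepler's third law T² = 4π²r³/μ at r = 29800 km, T = 43.4 hours = 43.4 × 3600 s = 1.5624×10^5 s: μ = 4π²r³/T² = 42798.1 km³/s².
Semi-major axis of the transfer orbit: a_t = (4280 + 29800)/2 = 17040 km.
By Kepler's third law the transfer-orbit period is T = 2π√(a_t³/μ), so t = T/2 = 33780 s.
Converting: 33780 s ÷ 3600 s/hour = 9.38 hours.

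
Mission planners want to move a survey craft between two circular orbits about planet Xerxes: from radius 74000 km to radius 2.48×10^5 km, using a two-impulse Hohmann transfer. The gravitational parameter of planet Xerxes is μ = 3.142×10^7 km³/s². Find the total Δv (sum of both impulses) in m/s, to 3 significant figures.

Δv = 8590 m/s

Semi-major axis of the transfer orbit: a_t = (74000 + 2.480×10^5)/2 = 1.610×10^5 km.
At r₁ the circular-orbit speed is v₁ = √(μ/r₁) = 20.606 km/s.
On the transfer ellipse at r₁, vis-viva gives v_p = √[μ(2/r₁ − 1/a_t)] = 25.574 km/s.
First burn Δv₁ = |v_p − v₁| = 4.968 km/s.
At r₂, v₂ = √(μ/r₂) = 11.256 km/s.
Transfer-orbit speed at r₂: v_a = √[μ(2/r₂ − 1/a_t)] = 7.6310 km/s.
Second burn Δv₂ = |v₂ − v_a| = 3.625 km/s.
Δv = Δv₁ + Δv₂ = 4.968 + 3.625 = 8.593 km/s.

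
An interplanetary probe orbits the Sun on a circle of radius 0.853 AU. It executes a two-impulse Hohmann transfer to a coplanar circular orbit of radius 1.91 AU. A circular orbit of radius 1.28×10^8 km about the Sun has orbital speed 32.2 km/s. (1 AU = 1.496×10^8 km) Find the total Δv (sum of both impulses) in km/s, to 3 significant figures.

From the circular-orbit relation v² = μ/r at r = 1.28×10^8 km: μ = v²r = (32.2)² × 1.28×10^8 = 1.32716×10^11 km³/s².
In km: r₁ = 0.853 × 1.496×10^8 = 1.276088×10^8 km; r₂ = 1.91 × 1.496×10^8 = 2.85736×10^8 km.
Semi-major axis of the transfer orbit: a_t = (1.276088×10^8 + 2.85736×10^8)/2 = 2.066724×10^8 km.
Circular speed at r₁: v₁ = √(μ/r₁) = √(1.32716×10^11/1.276088×10^8) = 32.25 km/s.
On the transfer ellipse at r₁, vis-viva equation gives v_p = √[μ(2/r₁ − 1/a_t)] = 37.92 km/s.
First burn Δv₁ = |v_p − v₁| = 5.670 km/s.
Circular speed at r₂: v₂ = √(μ/r₂) = 21.552 km/s.
Transfer-orbit speed at r₂: v_a = √[μ(2/r₂ − 1/a_t)] = 16.935 km/s.
Second burn Δv₂ = |v₂ − v_a| = 4.617 km/s.
Total Δv = Δv₁ + Δv₂ = 10.29 km/s.

Δv = 10.3 km/s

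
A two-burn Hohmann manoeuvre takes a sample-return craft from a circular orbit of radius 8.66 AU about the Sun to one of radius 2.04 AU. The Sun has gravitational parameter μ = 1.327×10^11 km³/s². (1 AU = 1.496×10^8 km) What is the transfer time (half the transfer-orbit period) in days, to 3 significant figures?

In km: r₁ = 8.66 × 1.496×10^8 = 1.295536×10^9 km; r₂ = 2.04 × 1.496×10^8 = 3.05184×10^8 km.
Semi-major axis of the transfer orbit: a_t = (1.295536×10^9 + 3.05184×10^8)/2 = 8.0036×10^8 km.
Half the transfer-orbit period gives t = π√(a_t³/μ) = 1.953×10^8 s.
Converting: 1.953×10^8 s ÷ 86400 s/day = 2260 days.

t = 2260 days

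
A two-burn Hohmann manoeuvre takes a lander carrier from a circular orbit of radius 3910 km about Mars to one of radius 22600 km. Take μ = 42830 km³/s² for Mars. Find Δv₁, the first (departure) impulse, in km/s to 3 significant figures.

Transfer-ellipse semi-major axis a_t = (r₁ + r₂)/2 = (3910 + 22600)/2 = 13255 km.
Circular speed at r = 3910 km: v_c = √(μ/r) = 3.310 km/s.
Vis-viva on the transfer ellipse at r = 3910 km gives v_t = √[μ(2/r − 1/a_t)] = 4.322 km/s.
Δv₁ = |v_t − v_c| = |4.322 − 3.310| = 1.012 km/s.

Δv₁ = 1.01 km/s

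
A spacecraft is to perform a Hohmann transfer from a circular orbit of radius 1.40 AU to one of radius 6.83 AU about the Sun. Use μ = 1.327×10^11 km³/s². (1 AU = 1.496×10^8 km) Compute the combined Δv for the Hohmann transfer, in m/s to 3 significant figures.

Δv = 12000 m/s

In km: r₁ = 1.40 × 1.496×10^8 = 2.0944×10^8 km; r₂ = 6.83 × 1.496×10^8 = 1.021768×10^9 km.
The Hohmann ellipse has a_t = (r₁ + r₂)/2 = 6.15604×10^8 km.
At r₁ the circular-orbit speed is v₁ = √(μ/r₁) = 25.171 km/s.
On the transfer ellipse at r₁, vis-viva gives v_p = √[μ(2/r₁ − 1/a_t)] = 32.429 km/s.
First burn Δv₁ = |v_p − v₁| = 7.258 km/s.
Circular speed at r₂: v₂ = √(μ/r₂) = 11.396 km/s.
Transfer-orbit speed at r₂: v_a = √[μ(2/r₂ − 1/a_t)] = 6.6472 km/s.
Second burn Δv₂ = |v₂ − v_a| = 4.749 km/s.
Δv = Δv₁ + Δv₂ = 7.258 + 4.749 = 12.01 km/s.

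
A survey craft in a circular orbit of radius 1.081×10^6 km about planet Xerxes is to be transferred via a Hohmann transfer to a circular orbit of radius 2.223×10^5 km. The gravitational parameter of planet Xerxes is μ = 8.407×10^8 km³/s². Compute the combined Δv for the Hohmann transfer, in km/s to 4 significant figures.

The Hohmann ellipse has a_t = (r₁ + r₂)/2 = 6.5165×10^5 km.
At r₁ the circular-orbit speed is v₁ = √(μ/r₁) = 27.89 km/s.
Transfer-orbit speed at r₁ (vis-viva): v_a = √[μ(2/r₁ − 1/a_t)] = 16.29 km/s.
First burn Δv₁ = |v_a − v₁| = 11.60 km/s.
At r₂, v₂ = √(μ/r₂) = 61.50 km/s.
Transfer-orbit speed at r₂: v_p = √[μ(2/r₂ − 1/a_t)] = 79.21 km/s.
Second burn Δv₂ = |v₂ − v_p| = 17.71 km/s.
Total Δv = Δv₁ + Δv₂ = 29.31 km/s.

Δv = 29.31 km/s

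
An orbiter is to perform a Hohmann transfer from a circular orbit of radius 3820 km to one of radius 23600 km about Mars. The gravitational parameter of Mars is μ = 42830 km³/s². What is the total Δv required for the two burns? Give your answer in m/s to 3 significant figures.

Semi-major axis of the transfer orbit: a_t = (3820 + 23600)/2 = 13710 km.
Circular speed at r₁: v₁ = √(μ/r₁) = √(42830/3820) = 3.348 km/s.
Transfer-orbit speed at r₁ (v² = μ(2/r − 1/a)): v_p = √[μ(2/r₁ − 1/a_t)] = 4.393 km/s.
First burn Δv₁ = |v_p − v₁| = 1.045 km/s.
Circular speed at r₂: v₂ = √(μ/r₂) = 1.3472 km/s.
Transfer-orbit speed at r₂: v_a = √[μ(2/r₂ − 1/a_t)] = 0.71110 km/s.
Second burn Δv₂ = |v₂ − v_a| = 0.6361 km/s.
Δv = Δv₁ + Δv₂ = 1.045 + 0.6361 = 1.681 km/s.

Δv = 1680 m/s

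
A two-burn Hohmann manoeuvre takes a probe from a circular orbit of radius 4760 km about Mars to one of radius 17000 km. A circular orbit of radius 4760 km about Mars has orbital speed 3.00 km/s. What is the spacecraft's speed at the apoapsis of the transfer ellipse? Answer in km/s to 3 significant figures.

v = 1.05 km/s

From the circular-orbit relation v² = μ/r at r = 4760 km: μ = v²r = (3.00)² × 4760 = 42840.0 km³/s².
The Hohmann ellipse has a_t = (r₁ + r₂)/2 = 10880 km.
The apoapsis of the transfer ellipse is at r = 17000 km.
From the vis-viva equation, v = √[μ(2/r − 1/a_t)] = 1.050 km/s.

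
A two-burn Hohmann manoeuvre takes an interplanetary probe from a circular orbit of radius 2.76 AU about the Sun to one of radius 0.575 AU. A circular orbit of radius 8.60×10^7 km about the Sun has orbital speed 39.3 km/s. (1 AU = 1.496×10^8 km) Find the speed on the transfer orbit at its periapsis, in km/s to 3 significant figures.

From the circular-orbit relation v² = μ/r at r = 8.60×10^7 km: μ = v²r = (39.3)² × 8.60×10^7 = 1.32826×10^11 km³/s².
In km: r₁ = 2.76 × 1.496×10^8 = 4.12896×10^8 km; r₂ = 0.575 × 1.496×10^8 = 8.602×10^7 km.
Transfer-ellipse semi-major axis a_t = (r₁ + r₂)/2 = (4.12896×10^8 + 8.602×10^7)/2 = 2.49458×10^8 km.
At periapsis, r = 8.602×10^7 km.
From the vis-viva equation, v = √[μ(2/r − 1/a_t)] = 50.55 km/s.

v = 50.6 km/s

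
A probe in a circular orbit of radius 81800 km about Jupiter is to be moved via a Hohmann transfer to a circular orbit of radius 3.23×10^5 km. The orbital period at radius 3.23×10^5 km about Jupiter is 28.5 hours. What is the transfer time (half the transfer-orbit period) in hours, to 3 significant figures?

From Kepler's third law T² = 4π²r³/μ at r = 3.23×10^5 km, T = 28.5 hours = 28.5 × 3600 s = 1.026×10^5 s: μ = 4π²r³/T² = 1.26378×10^8 km³/s².
The Hohmann ellipse has a_t = (r₁ + r₂)/2 = 2.024×10^5 km.
Half the transfer-orbit period gives t = π√(a_t³/μ) = 25450 s.
Converting: 25450 s ÷ 3600 s/hour = 7.07 hours.

t = 7.07 hours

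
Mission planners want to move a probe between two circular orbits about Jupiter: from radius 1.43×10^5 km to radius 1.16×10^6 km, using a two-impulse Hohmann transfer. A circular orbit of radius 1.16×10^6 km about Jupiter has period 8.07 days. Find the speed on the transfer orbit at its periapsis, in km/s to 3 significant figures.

From Kepler's third law T² = 4π²r³/μ at r = 1.16×10^6 km, T = 8.07 days = 8.07 × 86400 s = 6.97248×10^5 s: μ = 4π²r³/T² = 1.26753×10^8 km³/s².
The Hohmann ellipse has a_t = (r₁ + r₂)/2 = 6.515×10^5 km.
The periapsis of the transfer ellipse is at r = 1.430×10^5 km.
From the vis-viva equation, v = √[μ(2/r − 1/a_t)] = 39.73 km/s.

v = 39.7 km/s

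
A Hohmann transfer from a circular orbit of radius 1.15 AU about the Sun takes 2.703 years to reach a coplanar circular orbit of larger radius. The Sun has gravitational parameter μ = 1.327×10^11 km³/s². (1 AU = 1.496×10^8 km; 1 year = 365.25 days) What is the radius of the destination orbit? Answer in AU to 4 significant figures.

r₂ = 5.010 AU

In km: r₁ = 1.15 × 1.496×10^8 = 1.7204×10^8 km.
Transfer time t = 2.703 years × 365.25 × 86400 s = 8.53001928×10^7 s, and t = π√(a_t³/μ).
So a_t = (μ t²/π²)^(1/3) = (1.327×10^11 × (8.53001928×10^7)² / π²)^(1/3) = 4.6078×10^8 km.
Since a_t = (r₁ + r₂)/2, r₂ = 2a_t − r₁ = 2×4.6078×10^8 − 1.7204×10^8 = 7.4952×10^8 km.
In AU: r₂ = 7.4952×10^8 / 1.496×10^8 = 5.010 AU.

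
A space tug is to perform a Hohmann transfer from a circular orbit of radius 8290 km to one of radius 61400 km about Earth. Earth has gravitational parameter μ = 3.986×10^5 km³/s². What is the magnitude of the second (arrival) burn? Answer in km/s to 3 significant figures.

Δv₂ = 1.31 km/s

Transfer-ellipse semi-major axis a_t = (r₁ + r₂)/2 = (8290 + 61400)/2 = 34845 km.
On the circular orbit at r = 61400 km, v_c = √(μ/r) = 2.548 km/s.
Vis-viva on the transfer ellipse at r = 61400 km gives v_t = √[μ(2/r − 1/a_t)] = 1.243 km/s.
Δv₂ = |v_t − v_c| = |1.243 − 2.548| = 1.305 km/s.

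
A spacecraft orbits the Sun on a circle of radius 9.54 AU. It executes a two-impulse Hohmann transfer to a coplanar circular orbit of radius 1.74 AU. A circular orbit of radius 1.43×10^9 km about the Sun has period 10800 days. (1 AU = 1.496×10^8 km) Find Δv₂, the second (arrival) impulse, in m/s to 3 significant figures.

Δv₂ = 6780 m/s

From Kepler's third law T² = 4π²r³/μ at r = 1.43×10^9 km, T = 10800 days = 10800 × 86400 s = 9.3312×10^8 s: μ = 4π²r³/T² = 1.32585×10^11 km³/s².
In km: r₁ = 9.54 × 1.496×10^8 = 1.427184×10^9 km; r₂ = 1.74 × 1.496×10^8 = 2.60304×10^8 km.
Transfer-ellipse semi-major axis a_t = (r₁ + r₂)/2 = (1.427184×10^9 + 2.60304×10^8)/2 = 8.43744×10^8 km.
Circular speed at r = 2.60304×10^8 km: v_c = √(μ/r) = 22.56867 km/s.
Vis-viva on the transfer ellipse at r = 2.60304×10^8 km gives v_t = √[μ(2/r − 1/a_t)] = 29.35220 km/s.
Δv₂ = |v_t − v_c| = |29.35220 − 22.56867| = 6.784 km/s.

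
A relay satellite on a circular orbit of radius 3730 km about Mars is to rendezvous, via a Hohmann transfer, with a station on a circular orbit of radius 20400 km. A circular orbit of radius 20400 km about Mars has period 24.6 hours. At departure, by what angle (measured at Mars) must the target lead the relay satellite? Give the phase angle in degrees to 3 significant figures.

φ = 98.1°

From Kepler's third law T² = 4π²r³/μ at r = 20400 km, T = 24.6 hours = 24.6 × 3600 s = 88560 s: μ = 4π²r³/T² = 42734.1 km³/s².
Semi-major axis of the transfer orbit: a_t = (3730 + 20400)/2 = 12065 km.
The half-period of the transfer ellipse is t = π√(a_t³/μ) = 20140 s.
Target angular speed ω₂ = √(μ/r₂³) = 7.095×10^-5 rad/s.
Angle swept by the target during transfer: ω₂·t = 1.4289 rad = 81.87°.
The relay satellite traverses 180° on the transfer ellipse, so the target must lead by 180° − 81.87° = 98.1°.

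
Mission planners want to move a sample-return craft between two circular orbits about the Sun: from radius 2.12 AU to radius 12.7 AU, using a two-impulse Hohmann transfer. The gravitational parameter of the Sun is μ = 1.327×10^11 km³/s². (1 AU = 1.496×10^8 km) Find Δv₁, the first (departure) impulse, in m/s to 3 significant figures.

In km: r₁ = 2.12 × 1.496×10^8 = 3.17152×10^8 km; r₂ = 12.7 × 1.496×10^8 = 1.89992×10^9 km.
The Hohmann ellipse has a_t = (r₁ + r₂)/2 = 1.108536×10^9 km.
On the circular orbit at r = 3.17152×10^8 km, v_c = √(μ/r) = 20.455 km/s.
Vis-viva on the transfer ellipse at r = 3.17152×10^8 km gives v_t = √[μ(2/r − 1/a_t)] = 26.779 km/s.
Δv₁ = |v_t − v_c| = |26.779 − 20.455| = 6.324 km/s.

Δv₁ = 6320 m/s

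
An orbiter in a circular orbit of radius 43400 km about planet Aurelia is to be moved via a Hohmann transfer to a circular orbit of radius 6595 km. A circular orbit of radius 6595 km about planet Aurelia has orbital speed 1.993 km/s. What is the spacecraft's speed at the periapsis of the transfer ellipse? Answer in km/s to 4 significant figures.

v = 2.626 km/s

From the circular-orbit relation v² = μ/r at r = 6595 km: μ = v²r = (1.993)² × 6595 = 26195.7 km³/s².
Semi-major axis of the transfer orbit: a_t = (43400 + 6595)/2 = 24997.5 km.
At periapsis, r = 6595 km.
Applying v² = μ(2/r − 1/a_t): v = 2.626 km/s.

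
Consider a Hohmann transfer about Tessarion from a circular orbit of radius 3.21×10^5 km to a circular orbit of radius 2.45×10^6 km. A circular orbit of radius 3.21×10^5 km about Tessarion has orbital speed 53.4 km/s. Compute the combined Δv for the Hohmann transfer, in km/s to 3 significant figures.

From the circular-orbit relation v² = μ/r at r = 3.21×10^5 km: μ = v²r = (53.4)² × 3.21×10^5 = 9.15351×10^8 km³/s².
Transfer-ellipse semi-major axis a_t = (r₁ + r₂)/2 = (3.210×10^5 + 2.450×10^6)/2 = 1.3855×10^6 km.
At r₁ the circular-orbit speed is v₁ = √(μ/r₁) = 53.40 km/s.
Transfer-orbit speed at r₁ (v² = μ(2/r − 1/a)): v_p = √[μ(2/r₁ − 1/a_t)] = 71.01 km/s.
First burn Δv₁ = |v_p − v₁| = 17.61 km/s.
At r₂, v₂ = √(μ/r₂) = 19.33 km/s.
Transfer-orbit speed at r₂: v_a = √[μ(2/r₂ − 1/a_t)] = 9.304 km/s.
Second burn Δv₂ = |v₂ − v_a| = 10.03 km/s.
Total Δv = Δv₁ + Δv₂ = 27.64 km/s.

Δv = 27.6 km/s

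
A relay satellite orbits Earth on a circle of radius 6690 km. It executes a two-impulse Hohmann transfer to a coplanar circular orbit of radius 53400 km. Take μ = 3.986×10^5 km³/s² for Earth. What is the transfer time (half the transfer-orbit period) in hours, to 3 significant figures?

Transfer-ellipse semi-major axis a_t = (r₁ + r₂)/2 = (6690 + 53400)/2 = 30045 km.
Transfer time t = π√(a_t³/μ) = π√((30045)³ / 3.986×10^5) = 25910 s.
Converting: 25910 s ÷ 3600 s/hour = 7.20 hours.

t = 7.20 hours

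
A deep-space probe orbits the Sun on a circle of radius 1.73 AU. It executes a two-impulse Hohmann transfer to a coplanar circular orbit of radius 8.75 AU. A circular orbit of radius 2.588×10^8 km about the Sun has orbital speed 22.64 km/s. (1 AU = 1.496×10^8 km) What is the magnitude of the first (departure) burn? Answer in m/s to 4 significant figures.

Δv₁ = 6616 m/s

From the circular-orbit relation v² = μ/r at r = 2.588×10^8 km: μ = v²r = (22.64)² × 2.588×10^8 = 1.32653×10^11 km³/s².
In km: r₁ = 1.73 × 1.496×10^8 = 2.58808×10^8 km; r₂ = 8.75 × 1.496×10^8 = 1.309×10^9 km.
Semi-major axis of the transfer orbit: a_t = (2.58808×10^8 + 1.309×10^9)/2 = 7.83904×10^8 km.
On the circular orbit at r = 2.58808×10^8 km, v_c = √(μ/r) = 22.640 km/s.
Transfer-orbit speed at the same r (vis-viva, a = a_t): v_t = √[μ(2/r − 1/a_t)] = 29.256 km/s.
Δv₁ = |v_t − v_c| = |29.256 − 22.640| = 6.616 km/s.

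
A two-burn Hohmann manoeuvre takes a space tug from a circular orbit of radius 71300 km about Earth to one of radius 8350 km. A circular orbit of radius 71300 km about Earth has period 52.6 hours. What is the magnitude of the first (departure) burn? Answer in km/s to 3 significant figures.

Δv₁ = 1.28 km/s

From Kepler's third law T² = 4π²r³/μ at r = 71300 km, T = 52.6 hours = 52.6 × 3600 s = 1.8936×10^5 s: μ = 4π²r³/T² = 3.99073×10^5 km³/s².
Transfer-ellipse semi-major axis a_t = (r₁ + r₂)/2 = (71300 + 8350)/2 = 39825 km.
On the circular orbit at r = 71300 km, v_c = √(μ/r) = 2.366 km/s.
Vis-viva on the transfer ellipse at r = 71300 km gives v_t = √[μ(2/r − 1/a_t)] = 1.083 km/s.
Δv₁ = |v_t − v_c| = |1.083 − 2.366| = 1.283 km/s.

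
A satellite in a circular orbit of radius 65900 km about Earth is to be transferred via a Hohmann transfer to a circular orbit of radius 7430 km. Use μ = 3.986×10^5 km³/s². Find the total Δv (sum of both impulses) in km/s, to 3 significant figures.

Δv = 3.85 km/s

Semi-major axis of the transfer orbit: a_t = (65900 + 7430)/2 = 36665 km.
Circular speed at r₁: v₁ = √(μ/r₁) = √(3.986×10^5/65900) = 2.459 km/s.
Transfer-orbit speed at r₁ (vis-viva equation): v_a = √[μ(2/r₁ − 1/a_t)] = 1.107 km/s.
First burn Δv₁ = |v_a − v₁| = 1.352 km/s.
At r₂, v₂ = √(μ/r₂) = 7.3244 km/s.
Transfer-orbit speed at r₂: v_p = √[μ(2/r₂ − 1/a_t)] = 9.8195 km/s.
Second burn Δv₂ = |v₂ − v_p| = 2.495 km/s.
Δv = Δv₁ + Δv₂ = 1.352 + 2.495 = 3.847 km/s.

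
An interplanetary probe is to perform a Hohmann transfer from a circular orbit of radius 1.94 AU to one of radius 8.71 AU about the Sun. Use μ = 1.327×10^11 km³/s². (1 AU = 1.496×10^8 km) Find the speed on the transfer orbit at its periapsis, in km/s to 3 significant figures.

In km: r₁ = 1.94 × 1.496×10^8 = 2.90224×10^8 km; r₂ = 8.71 × 1.496×10^8 = 1.303016×10^9 km.
The Hohmann ellipse has a_t = (r₁ + r₂)/2 = 7.9662×10^8 km.
The periapsis of the transfer ellipse is at r = 2.90224×10^8 km.
Applying v² = μ(2/r − 1/a_t): v = 27.35 km/s.

v = 27.3 km/s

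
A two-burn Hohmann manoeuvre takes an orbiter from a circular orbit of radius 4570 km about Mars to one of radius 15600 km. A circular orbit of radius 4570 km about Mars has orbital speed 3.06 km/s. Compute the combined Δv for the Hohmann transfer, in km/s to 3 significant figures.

From the circular-orbit relation v² = μ/r at r = 4570 km: μ = v²r = (3.06)² × 4570 = 42791.7 km³/s².
Semi-major axis of the transfer orbit: a_t = (4570 + 15600)/2 = 10085 km.
Circular speed at r₁: v₁ = √(μ/r₁) = √(42791.7/4570) = 3.0600 km/s.
On the transfer ellipse at r₁, vis-viva gives v_p = √[μ(2/r₁ − 1/a_t)] = 3.8058 km/s.
First burn Δv₁ = |v_p − v₁| = 0.7458 km/s.
At r₂, v₂ = √(μ/r₂) = 1.6562 km/s.
Transfer-orbit speed at r₂: v_a = √[μ(2/r₂ − 1/a_t)] = 1.1149 km/s.
Second burn Δv₂ = |v₂ − v_a| = 0.5413 km/s.
Total Δv = Δv₁ + Δv₂ = 1.287 km/s.

Δv = 1.29 km/s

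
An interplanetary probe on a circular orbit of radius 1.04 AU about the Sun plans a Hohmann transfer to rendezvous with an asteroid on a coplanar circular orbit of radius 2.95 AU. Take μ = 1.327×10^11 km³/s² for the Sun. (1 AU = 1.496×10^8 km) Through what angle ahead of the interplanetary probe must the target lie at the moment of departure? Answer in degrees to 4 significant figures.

φ = 79.90°

In km: r₁ = 1.04 × 1.496×10^8 = 1.55584×10^8 km; r₂ = 2.95 × 1.496×10^8 = 4.4132×10^8 km.
Transfer-ellipse semi-major axis a_t = (r₁ + r₂)/2 = (1.55584×10^8 + 4.4132×10^8)/2 = 2.98452×10^8 km.
The half-period of the transfer ellipse is t = π√(a_t³/μ) = 4.447×10^7 s.
Target angular speed ω₂ = √(μ/r₂³) = 3.929×10^-8 rad/s.
Angle swept by the target during transfer: ω₂·t = 1.747 rad = 100.1°.
The interplanetary probe traverses 180° on the transfer ellipse, so the target must lead by 180° − 100.1° = 79.90°.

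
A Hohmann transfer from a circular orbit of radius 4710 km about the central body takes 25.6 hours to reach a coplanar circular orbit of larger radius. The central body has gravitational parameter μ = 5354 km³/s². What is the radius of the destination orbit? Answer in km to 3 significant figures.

Transfer time t = 25.6 hours = 92160 s, and t = π√(a_t³/μ).
So a_t = (μ t²/π²)^(1/3) = (5354 × (92160)² / π²)^(1/3) = 16640 km.
Since a_t = (r₁ + r₂)/2, r₂ = 2a_t − r₁ = 2×16640 − 4710 = 28570 km.

r₂ = 28600 km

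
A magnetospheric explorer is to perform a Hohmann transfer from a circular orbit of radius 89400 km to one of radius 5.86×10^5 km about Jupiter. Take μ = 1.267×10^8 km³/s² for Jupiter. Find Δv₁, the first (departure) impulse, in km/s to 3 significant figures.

Δv₁ = 11.9 km/s

Semi-major axis of the transfer orbit: a_t = (89400 + 5.860×10^5)/2 = 3.377×10^5 km.
Circular speed at r = 89400 km: v_c = √(μ/r) = 37.65 km/s.
Transfer-orbit speed at the same r (vis-viva, a = a_t): v_t = √[μ(2/r − 1/a_t)] = 49.59 km/s.
Δv₁ = |v_t − v_c| = |49.59 − 37.65| = 11.94 km/s.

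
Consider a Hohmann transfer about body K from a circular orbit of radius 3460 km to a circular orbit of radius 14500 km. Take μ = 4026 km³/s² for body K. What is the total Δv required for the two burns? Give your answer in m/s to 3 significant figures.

Δv = 492 m/s

The Hohmann ellipse has a_t = (r₁ + r₂)/2 = 8980 km.
Circular speed at r₁: v₁ = √(μ/r₁) = √(4026/3460) = 1.079 km/s.
Transfer-orbit speed at r₁ (vis-viva equation): v_p = √[μ(2/r₁ − 1/a_t)] = 1.371 km/s.
First burn Δv₁ = |v_p − v₁| = 0.2920 km/s.
At r₂, v₂ = √(μ/r₂) = 0.526930 km/s.
Transfer-orbit speed at r₂: v_a = √[μ(2/r₂ − 1/a_t)] = 0.327079 km/s.
Second burn Δv₂ = |v₂ − v_a| = 0.1999 km/s.
Δv = Δv₁ + Δv₂ = 0.2920 + 0.1999 = 0.4919 km/s.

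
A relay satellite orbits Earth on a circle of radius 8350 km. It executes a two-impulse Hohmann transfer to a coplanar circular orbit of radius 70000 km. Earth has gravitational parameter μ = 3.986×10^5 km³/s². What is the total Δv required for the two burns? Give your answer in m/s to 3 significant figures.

Δv = 3610 m/s

Transfer-ellipse semi-major axis a_t = (r₁ + r₂)/2 = (8350 + 70000)/2 = 39175 km.
Circular speed at r₁: v₁ = √(μ/r₁) = √(3.986×10^5/8350) = 6.9092 km/s.
Transfer-orbit speed at r₁ (v² = μ(2/r − 1/a)): v_p = √[μ(2/r₁ − 1/a_t)] = 9.2357 km/s.
First burn Δv₁ = |v_p − v₁| = 2.3265 km/s.
At r₂, v₂ = √(μ/r₂) = 2.3863 km/s.
Transfer-orbit speed at r₂: v_a = √[μ(2/r₂ − 1/a_t)] = 1.1017 km/s.
Second burn Δv₂ = |v₂ − v_a| = 1.2846 km/s.
Δv = Δv₁ + Δv₂ = 2.3265 + 1.2846 = 3.611 km/s.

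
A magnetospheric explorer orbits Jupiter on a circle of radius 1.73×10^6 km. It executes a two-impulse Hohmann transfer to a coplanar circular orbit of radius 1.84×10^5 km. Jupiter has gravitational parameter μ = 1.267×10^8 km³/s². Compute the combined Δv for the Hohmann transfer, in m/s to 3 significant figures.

Semi-major axis of the transfer orbit: a_t = (1.730×10^6 + 1.840×10^5)/2 = 9.570×10^5 km.
Circular speed at r₁: v₁ = √(μ/r₁) = √(1.267×10^8/1.730×10^6) = 8.5579 km/s.
On the transfer ellipse at r₁, vis-viva equation gives v_a = √[μ(2/r₁ − 1/a_t)] = 3.7525 km/s.
First burn Δv₁ = |v_a − v₁| = 4.805 km/s.
At r₂, v₂ = √(μ/r₂) = 26.2409 km/s.
Transfer-orbit speed at r₂: v_p = √[μ(2/r₂ − 1/a_t)] = 35.2815 km/s.
Second burn Δv₂ = |v₂ − v_p| = 9.041 km/s.
Total Δv = Δv₁ + Δv₂ = 13.85 km/s.

Δv = 13800 m/s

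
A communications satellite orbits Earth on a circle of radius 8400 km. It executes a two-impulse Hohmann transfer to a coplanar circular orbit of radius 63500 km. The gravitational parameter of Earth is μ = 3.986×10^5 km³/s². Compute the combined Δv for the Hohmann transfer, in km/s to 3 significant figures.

Semi-major axis of the transfer orbit: a_t = (8400 + 63500)/2 = 35950 km.
Circular speed at r₁: v₁ = √(μ/r₁) = √(3.986×10^5/8400) = 6.8886 km/s.
On the transfer ellipse at r₁, v² = μ(2/r − 1/a) gives v_p = √[μ(2/r₁ − 1/a_t)] = 9.1552 km/s.
First burn Δv₁ = |v_p − v₁| = 2.267 km/s.
Circular speed at r₂: v₂ = √(μ/r₂) = 2.505 km/s.
Transfer-orbit speed at r₂: v_a = √[μ(2/r₂ − 1/a_t)] = 1.211 km/s.
Second burn Δv₂ = |v₂ − v_a| = 1.294 km/s.
Total Δv = Δv₁ + Δv₂ = 3.561 km/s.

Δv = 3.56 km/s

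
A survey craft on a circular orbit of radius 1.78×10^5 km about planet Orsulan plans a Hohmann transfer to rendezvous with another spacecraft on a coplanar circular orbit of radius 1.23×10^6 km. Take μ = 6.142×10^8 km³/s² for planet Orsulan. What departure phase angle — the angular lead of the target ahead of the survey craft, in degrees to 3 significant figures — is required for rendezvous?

Transfer-ellipse semi-major axis a_t = (r₁ + r₂)/2 = (1.780×10^5 + 1.230×10^6)/2 = 7.040×10^5 km.
Transfer time t = π√(a_t³/μ) = 74878.0 s.
Target angular speed ω₂ = √(μ/r₂³) = 1.81676×10^-5 rad/s.
Angle swept by the target during transfer: ω₂·t = 1.36035 rad = 77.94°.
The survey craft traverses 180° on the transfer ellipse, so the target must lead by 180° − 77.94° = 102°.

φ = 102°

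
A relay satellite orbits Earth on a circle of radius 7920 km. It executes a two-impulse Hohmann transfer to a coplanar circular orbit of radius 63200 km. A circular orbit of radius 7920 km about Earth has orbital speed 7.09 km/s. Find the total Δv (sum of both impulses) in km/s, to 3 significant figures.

From the circular-orbit relation v² = μ/r at r = 7920 km: μ = v²r = (7.09)² × 7920 = 3.98123×10^5 km³/s².
The Hohmann ellipse has a_t = (r₁ + r₂)/2 = 35560 km.
Circular speed at r₁: v₁ = √(μ/r₁) = √(3.98123×10^5/7920) = 7.090 km/s.
On the transfer ellipse at r₁, v² = μ(2/r − 1/a) gives v_p = √[μ(2/r₁ − 1/a_t)] = 9.452 km/s.
First burn Δv₁ = |v_p − v₁| = 2.362 km/s.
At r₂, v₂ = √(μ/r₂) = 2.5099 km/s.
Transfer-orbit speed at r₂: v_a = √[μ(2/r₂ − 1/a_t)] = 1.1845 km/s.
Second burn Δv₂ = |v₂ − v_a| = 1.325 km/s.
Total Δv = Δv₁ + Δv₂ = 3.687 km/s.

Δv = 3.69 km/s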